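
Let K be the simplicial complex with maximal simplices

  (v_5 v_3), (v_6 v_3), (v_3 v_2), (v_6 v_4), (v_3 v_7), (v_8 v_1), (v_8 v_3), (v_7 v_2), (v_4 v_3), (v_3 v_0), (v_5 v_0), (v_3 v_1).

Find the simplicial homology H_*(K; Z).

H_0 ≅ Z,  H_1 ≅ Z^4.

We work with the vertex ordering v_0 < v_1 < v_2 < v_3 < v_4 < v_5 < v_6 < v_7 < v_8. The simplices of K, each written with vertices in increasing order, are:

  0-simplices (9): [v_0], [v_1], [v_2], [v_3], [v_4], [v_5], [v_6], [v_7], [v_8]
  1-simplices (12): [v_0,v_3], [v_0,v_5], [v_1,v_3], [v_1,v_8], [v_2,v_3], [v_2,v_7], [v_3,v_4], [v_3,v_5], [v_3,v_6], [v_3,v_7], [v_3,v_8], [v_4,v_6]

giving chain groups C_0 ≅ Z^9, C_1 ≅ Z^12.

The boundary map ∂_1: C_1 → C_0 sends each edge [p,q] (with p < q) to q − p.
The 9×12 boundary matrix has rank 8 and Smith normal form diag(1,1,1,1,1,1,1,1).

Reading off H_k = ker ∂_k / im ∂_{k+1}:

  H_0: rank C_0 − rank ∂_1 = 9 − 8 = 1, and the invariant factors of ∂_1 are all 1, so H_0 = Z.
  H_1: rank ker ∂_1 − rank ∂_2 = (12 − 8) − 0 = 4, and there is no ∂_2, so H_1 = Z^4.

As a check, the Euler characteristic is 9 − 12 = -3, which agrees with 1 − 4 = -3.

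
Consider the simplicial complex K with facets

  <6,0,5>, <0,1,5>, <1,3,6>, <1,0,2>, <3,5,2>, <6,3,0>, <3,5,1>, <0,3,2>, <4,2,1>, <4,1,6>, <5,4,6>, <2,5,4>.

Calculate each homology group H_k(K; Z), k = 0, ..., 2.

H_0 = Z,  H_1 = Z/2,  H_2 = 0.

We work with the vertex ordering 0 < 1 < 2 < 3 < 4 < 5 < 6. The simplices of K, each written with vertices in increasing order, are:

  0-simplices (7): [0], [1], [2], [3], [4], [5], [6]
  1-simplices (18): [0,1], [0,2], [0,3], [0,5], [0,6], [1,2], [1,3], [1,4], [1,5], [1,6], [2,3], [2,4], [2,5], [3,5], [3,6], [4,5], [4,6], [5,6]
  2-simplices (12): [0,1,2], [0,1,5], [0,2,3], [0,3,6], [0,5,6], [1,2,4], [1,3,5], [1,3,6], [1,4,6], [2,3,5], [2,4,5], [4,5,6]

Hence C_0 ≅ Z^7, C_1 ≅ Z^18, C_2 ≅ Z^12.

Boundary ∂_1: C_1 → C_0 sends each edge [p,q] (with p < q) to q − p. For instance
  ∂[2,5] = [5] − [2].
The 7×18 boundary matrix has rank 6 and Smith normal form diag(1,1,1,1,1,1).

∂_2: C_2 → C_1 acts by ∂[p,q,r] = [q,r] − [p,r] + [p,q]. For instance
  ∂[2,4,5] = [4,5] − [2,5] + [2,4],
  ∂[1,3,5] = [3,5] − [1,5] + [1,3].
The 18×12 boundary matrix has rank 12 and Smith normal form diag(1,1,1,1,1,1,1,1,1,1,1,2).

Computing H_k = (kernel of ∂_k) / (image of ∂_{k+1}):

  H_0: rank C_0 − rank ∂_1 = 7 − 6 = 1, and the invariant factors of ∂_1 are all 1, so H_0 = Z.
  H_1: rank ker ∂_1 − rank ∂_2 = (18 − 6) − 12 = 0, and ∂_2 has invariant factor 2 > 1, so H_1 = Z/2.
  H_2: rank ker ∂_2 − rank ∂_3 = (12 − 12) − 0 = 0, and there is no ∂_3, so H_2 = 0.

As a check, the Euler characteristic is 7 − 18 + 12 = 1, which agrees with 1 − 0 + 0 = 1.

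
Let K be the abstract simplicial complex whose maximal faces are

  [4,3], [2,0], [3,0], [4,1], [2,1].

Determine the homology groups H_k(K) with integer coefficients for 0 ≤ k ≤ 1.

Order the vertices as 0 < 1 < 2 < 3 < 4. Listing each simplex with vertices in this order, K has dimension 1 with simplices:

  0-simplices (5): [0], [1], [2], [3], [4]
  1-simplices (5): [0,2], [0,3], [1,2], [1,4], [3,4]

giving chain groups C_0 ≅ Z^5, C_1 ≅ Z^5.

Boundary ∂_1: C_1 → C_0 is given by ∂[p,q] = [q] − [p]. For instance
  ∂[3,4] = [4] − [3].
The resulting 5×5 matrix has rank 4, and its Smith normal form has invariant factors (1,1,1,1).

Computing H_k = (kernel of ∂_k) / (image of ∂_{k+1}):

  H_0: rank C_0 − rank ∂_1 = 5 − 4 = 1, and the invariant factors of ∂_1 are all 1, so H_0 = Z.
  H_1: rank ker ∂_1 − rank ∂_2 = (5 − 4) − 0 = 1, and there is no ∂_2, so H_1 = Z.

As a check, the Euler characteristic is 5 − 5 = 0, which agrees with 1 − 1 = 0.

H_0 = Z,  H_1 = Z.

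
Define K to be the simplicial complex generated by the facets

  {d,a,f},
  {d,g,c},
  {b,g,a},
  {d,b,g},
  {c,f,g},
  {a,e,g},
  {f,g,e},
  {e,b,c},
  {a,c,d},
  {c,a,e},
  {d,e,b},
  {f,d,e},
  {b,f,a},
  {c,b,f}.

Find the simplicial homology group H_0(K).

H_0 ≅ Z.

Take the total order a < b < c < d < e < f < g on the vertex set. Then K (dimension 2) consists of the simplices:

  0-simplices (7): a, b, c, d, e, f, g
  1-simplices (21): ab, ac, ad, ae, af, ag, bc, bd, be, bf, bg, cd, ce, cf, cg, de, df, dg, ef, eg, fg
  2-simplices (14): abf, abg, acd, ace, adf, aeg, bce, bcf, bde, bdg, cdg, cfg, def, efg

giving chain groups C_0 ≅ Z^7, C_1 ≅ Z^21, C_2 ≅ Z^14.

∂_1: C_1 → C_0 sends each edge [p,q] (with p < q) to q − p. For instance
  ∂ag = g − a.
As a 7×21 matrix over Z this has rank 6, with invariant factors (1,1,1,1,1,1).

Boundary ∂_2: C_2 → C_1 maps a triangle to the signed sum of its edges. For instance
  ∂adf = df − af + ad,
  ∂aeg = eg − ag + ae.
The 21×14 boundary matrix has rank 13 and Smith normal form diag(1,1,1,1,1,1,1,1,1,1,1,1,1).

Now H_k = ker ∂_k / im ∂_{k+1}, so:

  H_0: rank C_0 − rank ∂_1 = 7 − 6 = 1, and the invariant factors of ∂_1 are all 1, so H_0 = Z.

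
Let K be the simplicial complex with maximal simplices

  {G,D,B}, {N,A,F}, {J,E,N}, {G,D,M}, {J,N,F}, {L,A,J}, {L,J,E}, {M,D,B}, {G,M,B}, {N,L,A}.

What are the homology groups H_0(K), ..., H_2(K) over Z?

Fix the vertex order A < B < D < E < F < G < J < L < M < N and write every simplex with vertices in increasing order. Then dim K = 2 and the simplices of K are:

  0-simplices (10): A, B, D, E, F, G, J, L, M, N
  1-simplices (18): AF, AJ, AL, AN, BD, BG, BM, DG, DM, EJ, EL, EN, FJ, FN, GM, JL, JN, LN
  2-simplices (10): AFN, AJL, ALN, BDG, BDM, BGM, DGM, EJL, EJN, FJN

giving chain groups C_0 ≅ Z^10, C_1 ≅ Z^18, C_2 ≅ Z^10.

∂_1: C_1 → C_0 sends each edge [p,q] (with p < q) to q − p. For instance
  ∂JL = L − J.
This gives a 10×18 integer matrix of rank 8; reducing to Smith normal form yields diagonal entries (1,1,1,1,1,1,1,1).

The boundary map ∂_2: C_2 → C_1 acts by ∂[p,q,r] = [q,r] − [p,r] + [p,q]. For instance
  ∂AJL = JL − AL + AJ,
  ∂DGM = GM − DM + DG.
The 18×10 boundary matrix has rank 9 and Smith normal form diag(1,1,1,1,1,1,1,1,1).

Computing H_k = (kernel of ∂_k) / (image of ∂_{k+1}):

  H_0: rank C_0 − rank ∂_1 = 10 − 8 = 2, and the invariant factors of ∂_1 are all 1, so H_0 = Z^2.
  H_1: rank ker ∂_1 − rank ∂_2 = (18 − 8) − 9 = 1, and the invariant factors of ∂_2 are all 1, so H_1 = Z.
  H_2: rank ker ∂_2 − rank ∂_3 = (10 − 9) − 0 = 1, and there is no ∂_3, so H_2 = Z.

As a check, the Euler characteristic is 10 − 18 + 10 = 2, which agrees with 2 − 1 + 1 = 2.

H_0 = Z^2,  H_1 = Z,  H_2 = Z.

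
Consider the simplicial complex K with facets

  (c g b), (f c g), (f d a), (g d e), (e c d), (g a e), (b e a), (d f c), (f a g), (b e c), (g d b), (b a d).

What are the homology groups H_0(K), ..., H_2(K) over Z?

H_0 ≅ Z,  H_1 ≅ Z/2,  H_2 = 0.

Take the total order a < b < c < d < e < f < g on the vertex set. Then K (dimension 2) consists of the simplices:

  0-simplices (7): a, b, c, d, e, f, g
  1-simplices (18): ab, ad, ae, af, ag, bc, bd, be, bg, cd, ce, cf, cg, de, df, dg, eg, fg
  2-simplices (12): abd, abe, adf, aeg, afg, bce, bcg, bdg, cde, cdf, cfg, deg

giving chain groups C_0 ≅ Z^7, C_1 ≅ Z^18, C_2 ≅ Z^12.

Boundary ∂_1: C_1 → C_0 maps an edge to its endpoints' difference, ∂[p,q] = q − p.
The resulting 7×18 matrix has rank 6, and its Smith normal form has invariant factors (1,1,1,1,1,1).

Boundary ∂_2: C_2 → C_1 sends each 2-simplex [p,q,r] to [q,r] − [p,r] + [p,q]. For instance
  ∂cfg = fg − cg + cf,
  ∂afg = fg − ag + af.
This gives a 18×12 integer matrix of rank 12; reducing to Smith normal form yields diagonal entries (1,1,1,1,1,1,1,1,1,1,1,2).

From H_k ≅ ker(∂_k) / im(∂_{k+1}) we obtain:

  H_0: rank C_0 − rank ∂_1 = 7 − 6 = 1, and the invariant factors of ∂_1 are all 1, so H_0 ≅ Z.
  H_1: rank ker ∂_1 − rank ∂_2 = (18 − 6) − 12 = 0, and ∂_2 has invariant factor 2 > 1, so H_1 ≅ Z/2.
  H_2: rank ker ∂_2 − rank ∂_3 = (12 − 12) − 0 = 0, and there is no ∂_3, so H_2 ≅ 0.

(K is a triangulation of the real projective plane RP^2.)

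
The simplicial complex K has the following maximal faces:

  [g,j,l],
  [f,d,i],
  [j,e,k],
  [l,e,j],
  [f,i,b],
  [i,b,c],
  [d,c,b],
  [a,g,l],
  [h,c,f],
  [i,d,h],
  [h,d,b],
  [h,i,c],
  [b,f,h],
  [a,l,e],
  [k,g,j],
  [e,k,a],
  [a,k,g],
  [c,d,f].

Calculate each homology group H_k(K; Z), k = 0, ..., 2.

Order the vertices as a < b < c < d < e < f < g < h < i < j < k < l. Listing each simplex with vertices in this order, K has dimension 2 with simplices:

  0-simplices (12): a, b, c, d, e, f, g, h, i, j, k, l
  1-simplices (27): ae, ag, ak, al, bc, bd, bf, bh, bi, cd, cf, ch, ci, df, dh, di, ej, ek, el, fh, fi, gj, gk, gl, hi, jk, jl
  2-simplices (18): aek, ael, agk, agl, bcd, bci, bdh, bfh, bfi, cdf, cfh, chi, dfi, dhi, ejk, ejl, gjk, gjl

Hence C_0 ≅ Z^12, C_1 ≅ Z^27, C_2 ≅ Z^18.

Boundary ∂_1: C_1 → C_0 sends each edge [p,q] (with p < q) to q − p.
The resulting 12×27 matrix has rank 10, and its Smith normal form has invariant factors (1,1,1,1,1,1,1,1,1,1).

∂_2: C_2 → C_1 maps a triangle to the signed sum of its edges. For instance
  ∂gjl = jl − gl + gj,
  ∂bci = ci − bi + bc.
The resulting 27×18 matrix has rank 17, and its Smith normal form has invariant factors (1,1,1,1,1,1,1,1,1,1,1,1,1,1,1,1,2).

Reading off H_k = ker ∂_k / im ∂_{k+1}:

  H_0: rank C_0 − rank ∂_1 = 12 − 10 = 2, and the invariant factors of ∂_1 are all 1, so H_0 = Z^2.
  H_1: rank ker ∂_1 − rank ∂_2 = (27 − 10) − 17 = 0, and ∂_2 has invariant factor 2 > 1, so H_1 = Z/2.
  H_2: rank ker ∂_2 − rank ∂_3 = (18 − 17) − 0 = 1, and there is no ∂_3, so H_2 = Z.

H_0 = Z^2,  H_1 = Z/2,  H_2 = Z.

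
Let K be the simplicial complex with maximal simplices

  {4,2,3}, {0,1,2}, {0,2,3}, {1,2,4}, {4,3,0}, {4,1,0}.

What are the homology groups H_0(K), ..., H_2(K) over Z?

Fix the vertex order 0 < 1 < 2 < 3 < 4 and write every simplex with vertices in increasing order. Then dim K = 2 and the simplices of K are:

  0-simplices (5): [0], [1], [2], [3], [4]
  1-simplices (9): [0,1], [0,2], [0,3], [0,4], [1,2], [1,4], [2,3], [2,4], [3,4]
  2-simplices (6): [0,1,2], [0,1,4], [0,2,3], [0,3,4], [1,2,4], [2,3,4]

giving chain groups C_0 ≅ Z^5, C_1 ≅ Z^9, C_2 ≅ Z^6.

The boundary map ∂_1: C_1 → C_0 sends each edge [p,q] (with p < q) to q − p.
This gives a 5×9 integer matrix of rank 4; reducing to Smith normal form yields diagonal entries (1,1,1,1).

Boundary ∂_2: C_2 → C_1 acts by ∂[p,q,r] = [q,r] − [p,r] + [p,q]. For instance
  ∂[0,2,3] = [2,3] − [0,3] + [0,2],
  ∂[0,3,4] = [3,4] − [0,4] + [0,3].
The 9×6 boundary matrix has rank 5 and Smith normal form diag(1,1,1,1,1).

Now H_k = ker ∂_k / im ∂_{k+1}, so:

  H_0: rank C_0 − rank ∂_1 = 5 − 4 = 1, and the invariant factors of ∂_1 are all 1, so H_0 ≅ Z.
  H_1: rank ker ∂_1 − rank ∂_2 = (9 − 4) − 5 = 0, and the invariant factors of ∂_2 are all 1, so H_1 ≅ 0.
  H_2: rank ker ∂_2 − rank ∂_3 = (6 − 5) − 0 = 1, and there is no ∂_3, so H_2 ≅ Z.

As a check, the Euler characteristic is 5 − 9 + 6 = 2, which agrees with 1 − 0 + 1 = 2.

H_0 ≅ Z,  H_1 = 0,  H_2 ≅ Z.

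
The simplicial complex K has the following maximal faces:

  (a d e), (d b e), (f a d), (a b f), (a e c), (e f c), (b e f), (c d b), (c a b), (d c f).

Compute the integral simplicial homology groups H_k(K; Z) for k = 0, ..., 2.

H_0 ≅ Z,  H_1 ≅ Z/2,  H_2 = 0.

Order the vertices as a < b < c < d < e < f. Listing each simplex with vertices in this order, K has dimension 2 with simplices:

  0-simplices (6): a, b, c, d, e, f
  1-simplices (15): ab, ac, ad, ae, af, bc, bd, be, bf, cd, ce, cf, de, df, ef
  2-simplices (10): abc, abf, ace, ade, adf, bcd, bde, bef, cdf, cef

so the chain groups are C_0 ≅ Z^6, C_1 ≅ Z^15, C_2 ≅ Z^10.

Boundary ∂_1: C_1 → C_0 sends each edge [p,q] (with p < q) to q − p. For instance
  ∂bc = c − b.
This gives a 6×15 integer matrix of rank 5; reducing to Smith normal form yields diagonal entries (1,1,1,1,1).

∂_2: C_2 → C_1 maps a triangle to the signed sum of its edges. For instance
  ∂ade = de − ae + ad,
  ∂ace = ce − ae + ac.
The 15×10 boundary matrix has rank 10 and Smith normal form diag(1,1,1,1,1,1,1,1,1,2).

From H_k ≅ ker(∂_k) / im(∂_{k+1}) we obtain:

  H_0: rank C_0 − rank ∂_1 = 6 − 5 = 1, and the invariant factors of ∂_1 are all 1, so H_0 ≅ Z.
  H_1: rank ker ∂_1 − rank ∂_2 = (15 − 5) − 10 = 0, and ∂_2 has invariant factor 2 > 1, so H_1 ≅ Z/2.
  H_2: rank ker ∂_2 − rank ∂_3 = (10 − 10) − 0 = 0, and there is no ∂_3, so H_2 ≅ 0.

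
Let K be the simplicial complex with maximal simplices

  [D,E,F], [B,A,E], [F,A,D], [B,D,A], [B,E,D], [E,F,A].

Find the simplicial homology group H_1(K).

Take the total order A < B < D < E < F on the vertex set. Then K (dimension 2) consists of the simplices:

  0-simplices (5): A, B, D, E, F
  1-simplices (9): AB, AD, AE, AF, BD, BE, DE, DF, EF
  2-simplices (6): ABD, ABE, ADF, AEF, BDE, DEF

Hence C_0 ≅ Z^5, C_1 ≅ Z^9, C_2 ≅ Z^6.

∂_1: C_1 → C_0 is given by ∂[p,q] = [q] − [p]. For instance
  ∂EF = F − E.
As a 5×9 matrix over Z this has rank 4, with invariant factors (1,1,1,1).

∂_2: C_2 → C_1 sends each 2-simplex [p,q,r] to [q,r] − [p,r] + [p,q]. For instance
  ∂ABD = BD − AD + AB,
  ∂ADF = DF − AF + AD.
The resulting 9×6 matrix has rank 5, and its Smith normal form has invariant factors (1,1,1,1,1).

Reading off H_k = ker ∂_k / im ∂_{k+1}:

  H_1: rank ker ∂_1 − rank ∂_2 = (9 − 4) − 5 = 0, and the invariant factors of ∂_2 are all 1, so H_1 = 0.

H_1 = 0.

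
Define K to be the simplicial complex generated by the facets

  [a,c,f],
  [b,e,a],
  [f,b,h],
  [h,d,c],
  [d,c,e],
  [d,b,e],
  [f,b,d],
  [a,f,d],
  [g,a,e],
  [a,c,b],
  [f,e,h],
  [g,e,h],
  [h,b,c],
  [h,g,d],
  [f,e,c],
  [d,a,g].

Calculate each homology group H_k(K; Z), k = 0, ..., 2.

H_0 = Z,  H_1 = Z^2,  H_2 = Z.

Fix the vertex order a < b < c < d < e < f < g < h and write every simplex with vertices in increasing order. Then dim K = 2 and the simplices of K are:

  0-simplices (8): a, b, c, d, e, f, g, h
  1-simplices (24): ab, ac, ad, ae, af, ag, bc, bd, be, bf, bh, cd, ce, cf, ch, de, df, dg, dh, ef, eg, eh, fh, gh
  2-simplices (16): abc, abe, acf, adf, adg, aeg, bch, bde, bdf, bfh, cde, cdh, cef, dgh, efh, egh

Hence C_0 ≅ Z^8, C_1 ≅ Z^24, C_2 ≅ Z^16.

Boundary ∂_1: C_1 → C_0 maps an edge to its endpoints' difference, ∂[p,q] = q − p. For instance
  ∂eh = h − e.
The resulting 8×24 matrix has rank 7, and its Smith normal form has invariant factors (1,1,1,1,1,1,1).

Boundary ∂_2: C_2 → C_1 acts by ∂[p,q,r] = [q,r] − [p,r] + [p,q]. For instance
  ∂egh = gh − eh + eg,
  ∂adf = df − af + ad.
As a 24×16 matrix over Z this has rank 15, with invariant factors (1,1,1,1,1,1,1,1,1,1,1,1,1,1,1).

Reading off H_k = ker ∂_k / im ∂_{k+1}:

  H_0: rank C_0 − rank ∂_1 = 8 − 7 = 1, and the invariant factors of ∂_1 are all 1, so H_0 ≅ Z.
  H_1: rank ker ∂_1 − rank ∂_2 = (24 − 7) − 15 = 2, and the invariant factors of ∂_2 are all 1, so H_1 ≅ Z^2.
  H_2: rank ker ∂_2 − rank ∂_3 = (16 − 15) − 0 = 1, and there is no ∂_3, so H_2 ≅ Z.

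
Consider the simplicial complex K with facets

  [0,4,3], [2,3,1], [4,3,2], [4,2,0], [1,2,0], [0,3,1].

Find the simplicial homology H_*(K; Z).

H_0 ≅ Z,  H_1 = 0,  H_2 ≅ Z.

Take the total order 0 < 1 < 2 < 3 < 4 on the vertex set. Then K (dimension 2) consists of the simplices:

  0-simplices (5): [0], [1], [2], [3], [4]
  1-simplices (9): [0,1], [0,2], [0,3], [0,4], [1,2], [1,3], [2,3], [2,4], [3,4]
  2-simplices (6): [0,1,2], [0,1,3], [0,2,4], [0,3,4], [1,2,3], [2,3,4]

Hence C_0 ≅ Z^5, C_1 ≅ Z^9, C_2 ≅ Z^6.

∂_1: C_1 → C_0 maps an edge to its endpoints' difference, ∂[p,q] = q − p. For instance
  ∂[3,4] = [4] − [3].
The resulting 5×9 matrix has rank 4, and its Smith normal form has invariant factors (1,1,1,1).

The boundary map ∂_2: C_2 → C_1 sends each 2-simplex [p,q,r] to [q,r] − [p,r] + [p,q]. For instance
  ∂[1,2,3] = [2,3] − [1,3] + [1,2],
  ∂[0,1,2] = [1,2] − [0,2] + [0,1].
As a 9×6 matrix over Z this has rank 5, with invariant factors (1,1,1,1,1).

Now H_k = ker ∂_k / im ∂_{k+1}, so:

  H_0: rank C_0 − rank ∂_1 = 5 − 4 = 1, and the invariant factors of ∂_1 are all 1, so H_0 = Z.
  H_1: rank ker ∂_1 − rank ∂_2 = (9 − 4) − 5 = 0, and the invariant factors of ∂_2 are all 1, so H_1 = 0.
  H_2: rank ker ∂_2 − rank ∂_3 = (6 − 5) − 0 = 1, and there is no ∂_3, so H_2 = Z.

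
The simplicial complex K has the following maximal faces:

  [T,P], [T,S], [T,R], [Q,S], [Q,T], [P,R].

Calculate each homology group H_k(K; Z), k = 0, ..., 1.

H_0 = Z,  H_1 = Z^2.

Order the vertices as P < Q < R < S < T. Listing each simplex with vertices in this order, K has dimension 1 with simplices:

  0-simplices (5): P, Q, R, S, T
  1-simplices (6): PR, PT, QS, QT, RT, ST

so the chain groups are C_0 ≅ Z^5, C_1 ≅ Z^6.

Boundary ∂_1: C_1 → C_0 is given by ∂[p,q] = [q] − [p].
As a 5×6 matrix over Z this has rank 4, with invariant factors (1,1,1,1).

From H_k ≅ ker(∂_k) / im(∂_{k+1}) we obtain:

  H_0: rank C_0 − rank ∂_1 = 5 − 4 = 1, and the invariant factors of ∂_1 are all 1, so H_0 = Z.
  H_1: rank ker ∂_1 − rank ∂_2 = (6 − 4) − 0 = 2, and there is no ∂_2, so H_1 = Z^2.

(K is a triangulation of a wedge of 2 circles.)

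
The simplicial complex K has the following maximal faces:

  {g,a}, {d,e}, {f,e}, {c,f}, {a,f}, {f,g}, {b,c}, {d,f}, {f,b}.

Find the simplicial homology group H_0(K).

Take the total order a < b < c < d < e < f < g on the vertex set. Then K (dimension 1) consists of the simplices:

  0-simplices (7): a, b, c, d, e, f, g
  1-simplices (9): af, ag, bc, bf, cf, de, df, ef, fg

Hence C_0 ≅ Z^7, C_1 ≅ Z^9.

∂_1: C_1 → C_0 is given by ∂[p,q] = [q] − [p]. For instance
  ∂de = e − d.
The 7×9 boundary matrix has rank 6 and Smith normal form diag(1,1,1,1,1,1).

Reading off H_k = ker ∂_k / im ∂_{k+1}:

  H_0: rank C_0 − rank ∂_1 = 7 − 6 = 1, and the invariant factors of ∂_1 are all 1, so H_0 = Z.

H_0 = Z.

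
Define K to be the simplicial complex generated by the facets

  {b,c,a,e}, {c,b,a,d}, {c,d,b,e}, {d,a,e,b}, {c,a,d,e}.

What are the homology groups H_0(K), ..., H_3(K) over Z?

We work with the vertex ordering a < b < c < d < e. The simplices of K, each written with vertices in increasing order, are:

  0-simplices (5): a, b, c, d, e
  1-simplices (10): ab, ac, ad, ae, bc, bd, be, cd, ce, de
  2-simplices (10): abc, abd, abe, acd, ace, ade, bcd, bce, bde, cde
  3-simplices (5): abcd, abce, abde, acde, bcde

giving chain groups C_0 ≅ Z^5, C_1 ≅ Z^10, C_2 ≅ Z^10, C_3 ≅ Z^5.

Boundary ∂_1: C_1 → C_0 maps an edge to its endpoints' difference, ∂[p,q] = q − p. For instance
  ∂bd = d − b.
The 5×10 boundary matrix has rank 4 and Smith normal form diag(1,1,1,1).

Boundary ∂_2: C_2 → C_1 sends each 2-simplex [p,q,r] to [q,r] − [p,r] + [p,q]. For instance
  ∂ade = de − ae + ad,
  ∂cde = de − ce + cd.
As a 10×10 matrix over Z this has rank 6, with invariant factors (1,1,1,1,1,1).

Boundary ∂_3: C_3 → C_2 sends each 3-simplex σ to the alternating sum Σ_i (−1)^i (σ with its i-th vertex removed). For instance
  ∂abce = bce − ace + abe − abc,
  ∂abde = bde − ade + abe − abd.
The resulting 10×5 matrix has rank 4, and its Smith normal form has invariant factors (1,1,1,1).

Reading off H_k = ker ∂_k / im ∂_{k+1}:

  H_0: rank C_0 − rank ∂_1 = 5 − 4 = 1, and the invariant factors of ∂_1 are all 1, so H_0 ≅ Z.
  H_1: rank ker ∂_1 − rank ∂_2 = (10 − 4) − 6 = 0, and the invariant factors of ∂_2 are all 1, so H_1 ≅ 0.
  H_2: rank ker ∂_2 − rank ∂_3 = (10 − 6) − 4 = 0, and the invariant factors of ∂_3 are all 1, so H_2 ≅ 0.
  H_3: rank ker ∂_3 − rank ∂_4 = (5 − 4) − 0 = 1, and there is no ∂_4, so H_3 ≅ Z.

As a check, the Euler characteristic is 5 − 10 + 10 − 5 = 0, which agrees with 1 − 0 + 0 − 1 = 0.

H_0 = Z,  H_1 = 0,  H_2 = 0,  H_3 = Z.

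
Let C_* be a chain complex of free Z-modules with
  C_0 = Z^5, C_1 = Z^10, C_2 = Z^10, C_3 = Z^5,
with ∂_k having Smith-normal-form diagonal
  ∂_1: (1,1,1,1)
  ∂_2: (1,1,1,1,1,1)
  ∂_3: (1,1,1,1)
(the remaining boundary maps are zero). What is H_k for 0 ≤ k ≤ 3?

H_0 ≅ Z,  H_1 = 0,  H_2 = 0,  H_3 ≅ Z.

H_0: b_0 = 5 − 0 − 4 = 1; torsion from ∂_1 factors > 1: none. So H_0 ≅ Z.
H_1: b_1 = 10 − 4 − 6 = 0; torsion from ∂_2 factors > 1: none. So H_1 ≅ 0.
H_2: b_2 = 10 − 6 − 4 = 0; torsion from ∂_3 factors > 1: none. So H_2 ≅ 0.
H_3: b_3 = 5 − 4 − 0 = 1; torsion from ∂_4 factors > 1: none. So H_3 ≅ Z.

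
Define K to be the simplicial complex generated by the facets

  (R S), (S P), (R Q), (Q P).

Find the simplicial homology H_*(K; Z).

Fix the vertex order P < Q < R < S and write every simplex with vertices in increasing order. Then dim K = 1 and the simplices of K are:

  0-simplices (4): P, Q, R, S
  1-simplices (4): PQ, PS, QR, RS

giving chain groups C_0 ≅ Z^4, C_1 ≅ Z^4.

∂_1: C_1 → C_0 is given by ∂[p,q] = [q] − [p]. For instance
  ∂QR = R − Q.
This gives a 4×4 integer matrix of rank 3; reducing to Smith normal form yields diagonal entries (1,1,1).

Now H_k = ker ∂_k / im ∂_{k+1}, so:

  H_0: rank C_0 − rank ∂_1 = 4 − 3 = 1, and the invariant factors of ∂_1 are all 1, so H_0 = Z.
  H_1: rank ker ∂_1 − rank ∂_2 = (4 − 3) − 0 = 1, and there is no ∂_2, so H_1 = Z.

As a check, the Euler characteristic is 4 − 4 = 0, which agrees with 1 − 1 = 0.

H_0 = Z,  H_1 = Z.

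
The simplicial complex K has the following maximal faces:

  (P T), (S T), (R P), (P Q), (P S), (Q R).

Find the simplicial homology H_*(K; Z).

Fix the vertex order P < Q < R < S < T and write every simplex with vertices in increasing order. Then dim K = 1 and the simplices of K are:

  0-simplices (5): P, Q, R, S, T
  1-simplices (6): PQ, PR, PS, PT, QR, ST

Hence C_0 ≅ Z^5, C_1 ≅ Z^6.

∂_1: C_1 → C_0 maps an edge to its endpoints' difference, ∂[p,q] = q − p. For instance
  ∂PT = T − P.
This gives a 5×6 integer matrix of rank 4; reducing to Smith normal form yields diagonal entries (1,1,1,1).

Reading off H_k = ker ∂_k / im ∂_{k+1}:

  H_0: rank C_0 − rank ∂_1 = 5 − 4 = 1, and the invariant factors of ∂_1 are all 1, so H_0 ≅ Z.
  H_1: rank ker ∂_1 − rank ∂_2 = (6 − 4) − 0 = 2, and there is no ∂_2, so H_1 ≅ Z^2.

As a check, the Euler characteristic is 5 − 6 = -1, which agrees with 1 − 2 = -1.

H_0 ≅ Z,  H_1 ≅ Z^2.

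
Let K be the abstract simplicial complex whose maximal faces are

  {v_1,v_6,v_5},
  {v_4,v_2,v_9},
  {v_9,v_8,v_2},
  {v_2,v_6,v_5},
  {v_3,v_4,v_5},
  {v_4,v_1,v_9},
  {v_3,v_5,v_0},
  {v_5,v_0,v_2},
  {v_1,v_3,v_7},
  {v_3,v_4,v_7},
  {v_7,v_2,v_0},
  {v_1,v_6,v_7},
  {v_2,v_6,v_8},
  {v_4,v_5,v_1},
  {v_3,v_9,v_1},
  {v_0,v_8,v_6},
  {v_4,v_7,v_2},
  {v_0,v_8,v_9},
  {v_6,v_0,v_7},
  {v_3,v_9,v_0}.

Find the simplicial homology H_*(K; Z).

K has 10 vertices, 30 edges, 20 triangles.
rank ∂_0 = 0, rank ∂_1 = 9 ⇒ b_0 = 10 − 0 − 9 = 1; all invariant factors of ∂_1 are 1 so no torsion. So H_0 = Z.
rank ∂_1 = 9, rank ∂_2 = 20 ⇒ b_1 = 30 − 9 − 20 = 1; ∂_2 has invariant factor(s) [2] giving torsion. So H_1 = Z ⊕ Z/2.
rank ∂_2 = 20, rank ∂_3 = 0 ⇒ b_2 = 20 − 20 − 0 = 0. So H_2 = 0.

H_0 ≅ Z,  H_1 ≅ Z ⊕ Z/2,  H_2 = 0.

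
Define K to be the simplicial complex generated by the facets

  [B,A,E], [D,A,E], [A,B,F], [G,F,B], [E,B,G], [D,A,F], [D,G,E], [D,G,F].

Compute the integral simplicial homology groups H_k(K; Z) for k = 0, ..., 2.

Fix the vertex order A < B < D < E < F < G and write every simplex with vertices in increasing order. Then dim K = 2 and the simplices of K are:

  0-simplices (6): A, B, D, E, F, G
  1-simplices (12): AB, AD, AE, AF, BE, BF, BG, DE, DF, DG, EG, FG
  2-simplices (8): ABE, ABF, ADE, ADF, BEG, BFG, DEG, DFG

giving chain groups C_0 ≅ Z^6, C_1 ≅ Z^12, C_2 ≅ Z^8.

∂_1: C_1 → C_0 maps an edge to its endpoints' difference, ∂[p,q] = q − p. For instance
  ∂BG = G − B.
The 6×12 boundary matrix has rank 5 and Smith normal form diag(1,1,1,1,1).

The boundary map ∂_2: C_2 → C_1 sends each 2-simplex [p,q,r] to [q,r] − [p,r] + [p,q]. For instance
  ∂BFG = FG − BG + BF,
  ∂DEG = EG − DG + DE.
The resulting 12×8 matrix has rank 7, and its Smith normal form has invariant factors (1,1,1,1,1,1,1).

Computing H_k = (kernel of ∂_k) / (image of ∂_{k+1}):

  H_0: rank C_0 − rank ∂_1 = 6 − 5 = 1, and the invariant factors of ∂_1 are all 1, so H_0 = Z.
  H_1: rank ker ∂_1 − rank ∂_2 = (12 − 5) − 7 = 0, and the invariant factors of ∂_2 are all 1, so H_1 = 0.
  H_2: rank ker ∂_2 − rank ∂_3 = (8 − 7) − 0 = 1, and there is no ∂_3, so H_2 = Z.

As a check, the Euler characteristic is 6 − 12 + 8 = 2, which agrees with 1 − 0 + 1 = 2.
(K is a triangulation of the 2-sphere S^2.)

H_0 = Z,  H_1 = 0,  H_2 = Z.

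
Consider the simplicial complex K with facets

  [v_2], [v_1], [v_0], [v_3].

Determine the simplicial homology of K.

H_0 = Z^4.

K has 4 vertices.
rank ∂_0 = 0, rank ∂_1 = 0 ⇒ b_0 = 4 − 0 − 0 = 4. So H_0 = Z^4.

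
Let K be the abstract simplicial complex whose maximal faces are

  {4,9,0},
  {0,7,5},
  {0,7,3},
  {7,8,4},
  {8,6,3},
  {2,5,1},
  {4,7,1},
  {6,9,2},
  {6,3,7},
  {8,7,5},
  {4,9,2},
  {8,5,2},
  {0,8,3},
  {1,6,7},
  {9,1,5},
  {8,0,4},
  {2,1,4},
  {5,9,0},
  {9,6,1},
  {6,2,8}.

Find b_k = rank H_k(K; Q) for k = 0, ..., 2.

b_0 = 1, b_1 = 1, b_2 = 0.

Take the total order 0 < 1 < 2 < 3 < 4 < 5 < 6 < 7 < 8 < 9 on the vertex set. Then K (dimension 2) consists of the simplices:

  0-simplices (10): [0], [1], [2], [3], [4], [5], [6], [7], [8], [9]
  1-simplices (30): (30 of them)
  2-simplices (20): (20 of them)

giving chain groups C_0 ≅ Z^10, C_1 ≅ Z^30, C_2 ≅ Z^20.

Boundary ∂_1: C_1 → C_0 sends each edge [p,q] (with p < q) to q − p. For instance
  ∂[1,9] = [9] − [1].
The 10×30 boundary matrix has rank 9 and Smith normal form diag(1,1,1,1,1,1,1,1,1).

∂_2: C_2 → C_1 sends each 2-simplex [p,q,r] to [q,r] − [p,r] + [p,q]. For instance
  ∂[2,4,9] = [4,9] − [2,9] + [2,4],
  ∂[0,4,8] = [4,8] − [0,8] + [0,4].
The 30×20 boundary matrix has rank 20 and Smith normal form diag(1,1,1,1,1,1,1,1,1,1,1,1,1,1,1,1,1,1,1,2).

From H_k ≅ ker(∂_k) / im(∂_{k+1}) we obtain:

  H_0: rank C_0 − rank ∂_1 = 10 − 9 = 1, and the invariant factors of ∂_1 are all 1, so H_0 ≅ Z.
  H_1: rank ker ∂_1 − rank ∂_2 = (30 − 9) − 20 = 1, and ∂_2 has invariant factor 2 > 1, so H_1 ≅ Z ⊕ Z/2.
  H_2: rank ker ∂_2 − rank ∂_3 = (20 − 20) − 0 = 0, and there is no ∂_3, so H_2 ≅ 0.

(K is a triangulation of the Klein bottle.)

Hence the Betti numbers are b_0 = 1, b_1 = 1, b_2 = 0.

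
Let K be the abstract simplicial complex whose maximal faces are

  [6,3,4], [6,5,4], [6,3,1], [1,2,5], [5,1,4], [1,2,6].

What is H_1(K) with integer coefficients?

Order the vertices as 1 < 2 < 3 < 4 < 5 < 6. Listing each simplex with vertices in this order, K has dimension 2 with simplices:

  0-simplices (6): [1], [2], [3], [4], [5], [6]
  1-simplices (12): [1,2], [1,3], [1,4], [1,5], [1,6], [2,5], [2,6], [3,4], [3,6], [4,5], [4,6], [5,6]
  2-simplices (6): [1,2,5], [1,2,6], [1,3,6], [1,4,5], [3,4,6], [4,5,6]

so the chain groups are C_0 ≅ Z^6, C_1 ≅ Z^12, C_2 ≅ Z^6.

The boundary map ∂_1: C_1 → C_0 is given by ∂[p,q] = [q] − [p].
This gives a 6×12 integer matrix of rank 5; reducing to Smith normal form yields diagonal entries (1,1,1,1,1).

∂_2: C_2 → C_1 acts by ∂[p,q,r] = [q,r] − [p,r] + [p,q]. For instance
  ∂[4,5,6] = [5,6] − [4,6] + [4,5],
  ∂[1,4,5] = [4,5] − [1,5] + [1,4].
As a 12×6 matrix over Z this has rank 6, with invariant factors (1,1,1,1,1,1).

Now H_k = ker ∂_k / im ∂_{k+1}, so:

  H_1: rank ker ∂_1 − rank ∂_2 = (12 − 5) − 6 = 1, and the invariant factors of ∂_2 are all 1, so H_1 = Z.

H_1 = Z.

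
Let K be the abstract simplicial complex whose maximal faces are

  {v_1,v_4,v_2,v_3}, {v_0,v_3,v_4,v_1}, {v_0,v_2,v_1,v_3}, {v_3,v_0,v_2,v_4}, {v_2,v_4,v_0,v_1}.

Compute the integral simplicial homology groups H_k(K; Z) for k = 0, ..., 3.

We work with the vertex ordering v_0 < v_1 < v_2 < v_3 < v_4. The simplices of K, each written with vertices in increasing order, are:

  0-simplices (5): [v_0], [v_1], [v_2], [v_3], [v_4]
  1-simplices (10): [v_0,v_1], [v_0,v_2], [v_0,v_3], [v_0,v_4], [v_1,v_2], [v_1,v_3], [v_1,v_4], [v_2,v_3], [v_2,v_4], [v_3,v_4]
  2-simplices (10): [v_0,v_1,v_2], [v_0,v_1,v_3], [v_0,v_1,v_4], [v_0,v_2,v_3], [v_0,v_2,v_4], [v_0,v_3,v_4], [v_1,v_2,v_3], [v_1,v_2,v_4], [v_1,v_3,v_4], [v_2,v_3,v_4]
  3-simplices (5): [v_0,v_1,v_2,v_3], [v_0,v_1,v_2,v_4], [v_0,v_1,v_3,v_4], [v_0,v_2,v_3,v_4], [v_1,v_2,v_3,v_4]

giving chain groups C_0 ≅ Z^5, C_1 ≅ Z^10, C_2 ≅ Z^10, C_3 ≅ Z^5.

The boundary map ∂_1: C_1 → C_0 maps an edge to its endpoints' difference, ∂[p,q] = q − p.
This gives a 5×10 integer matrix of rank 4; reducing to Smith normal form yields diagonal entries (1,1,1,1).

∂_2: C_2 → C_1 maps a triangle to the signed sum of its edges. For instance
  ∂[v_2,v_3,v_4] = [v_3,v_4] − [v_2,v_4] + [v_2,v_3],
  ∂[v_1,v_3,v_4] = [v_3,v_4] − [v_1,v_4] + [v_1,v_3].
The 10×10 boundary matrix has rank 6 and Smith normal form diag(1,1,1,1,1,1).

The boundary map ∂_3: C_3 → C_2 sends each 3-simplex σ to the alternating sum Σ_i (−1)^i (σ with its i-th vertex removed). For instance
  ∂[v_0,v_2,v_3,v_4] = [v_2,v_3,v_4] − [v_0,v_3,v_4] + [v_0,v_2,v_4] − [v_0,v_2,v_3],
  ∂[v_0,v_1,v_2,v_4] = [v_1,v_2,v_4] − [v_0,v_2,v_4] + [v_0,v_1,v_4] − [v_0,v_1,v_2].
This gives a 10×5 integer matrix of rank 4; reducing to Smith normal form yields diagonal entries (1,1,1,1).

Now H_k = ker ∂_k / im ∂_{k+1}, so:

  H_0: rank C_0 − rank ∂_1 = 5 − 4 = 1, and the invariant factors of ∂_1 are all 1, so H_0 = Z.
  H_1: rank ker ∂_1 − rank ∂_2 = (10 − 4) − 6 = 0, and the invariant factors of ∂_2 are all 1, so H_1 = 0.
  H_2: rank ker ∂_2 − rank ∂_3 = (10 − 6) − 4 = 0, and the invariant factors of ∂_3 are all 1, so H_2 = 0.
  H_3: rank ker ∂_3 − rank ∂_4 = (5 − 4) − 0 = 1, and there is no ∂_4, so H_3 = Z.

(K is a triangulation of the 3-sphere S^3.)

H_0 = Z,  H_1 = 0,  H_2 = 0,  H_3 = Z.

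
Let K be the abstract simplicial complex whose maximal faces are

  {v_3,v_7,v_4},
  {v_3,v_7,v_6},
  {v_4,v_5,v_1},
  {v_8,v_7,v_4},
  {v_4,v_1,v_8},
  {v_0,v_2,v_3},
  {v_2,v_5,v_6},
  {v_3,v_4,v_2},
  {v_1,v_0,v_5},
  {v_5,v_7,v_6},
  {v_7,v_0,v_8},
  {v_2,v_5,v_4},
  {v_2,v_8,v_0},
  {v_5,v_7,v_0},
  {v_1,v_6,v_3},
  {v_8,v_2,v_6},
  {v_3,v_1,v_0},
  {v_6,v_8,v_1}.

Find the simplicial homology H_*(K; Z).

H_0 ≅ Z,  H_1 ≅ Z^2,  H_2 ≅ Z.

We work with the vertex ordering v_0 < v_1 < v_2 < v_3 < v_4 < v_5 < v_6 < v_7 < v_8. The simplices of K, each written with vertices in increasing order, are:

  0-simplices (9): [v_0], [v_1], [v_2], [v_3], [v_4], [v_5], [v_6], [v_7], [v_8]
  1-simplices (27): (27 of them)
  2-simplices (18): (18 of them)

Hence C_0 ≅ Z^9, C_1 ≅ Z^27, C_2 ≅ Z^18.

∂_1: C_1 → C_0 sends each edge [p,q] (with p < q) to q − p.
The 9×27 boundary matrix has rank 8 and Smith normal form diag(1,1,1,1,1,1,1,1).

The boundary map ∂_2: C_2 → C_1 maps a triangle to the signed sum of its edges. For instance
  ∂[v_2,v_3,v_4] = [v_3,v_4] − [v_2,v_4] + [v_2,v_3],
  ∂[v_0,v_1,v_3] = [v_1,v_3] − [v_0,v_3] + [v_0,v_1].
The resulting 27×18 matrix has rank 17, and its Smith normal form has invariant factors (1,1,1,1,1,1,1,1,1,1,1,1,1,1,1,1,1).

From H_k ≅ ker(∂_k) / im(∂_{k+1}) we obtain:

  H_0: rank C_0 − rank ∂_1 = 9 − 8 = 1, and the invariant factors of ∂_1 are all 1, so H_0 ≅ Z.
  H_1: rank ker ∂_1 − rank ∂_2 = (27 − 8) − 17 = 2, and the invariant factors of ∂_2 are all 1, so H_1 ≅ Z^2.
  H_2: rank ker ∂_2 − rank ∂_3 = (18 − 17) − 0 = 1, and there is no ∂_3, so H_2 ≅ Z.

As a check, the Euler characteristic is 9 − 27 + 18 = 0, which agrees with 1 − 2 + 1 = 0.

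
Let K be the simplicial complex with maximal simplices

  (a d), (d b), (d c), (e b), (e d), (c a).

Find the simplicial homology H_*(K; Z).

H_0 ≅ Z,  H_1 ≅ Z^2.

K has 5 vertices, 6 edges.
rank ∂_0 = 0, rank ∂_1 = 4 ⇒ b_0 = 5 − 0 − 4 = 1; all invariant factors of ∂_1 are 1 so no torsion. So H_0 = Z.
rank ∂_1 = 4, rank ∂_2 = 0 ⇒ b_1 = 6 − 4 − 0 = 2. So H_1 = Z^2.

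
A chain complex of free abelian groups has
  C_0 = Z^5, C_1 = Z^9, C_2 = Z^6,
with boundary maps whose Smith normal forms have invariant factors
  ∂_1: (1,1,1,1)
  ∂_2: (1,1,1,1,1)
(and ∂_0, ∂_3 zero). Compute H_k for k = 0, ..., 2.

H_0: b_0 = 5 − 0 − 4 = 1; torsion from ∂_1 factors > 1: none. So H_0 ≅ Z.
H_1: b_1 = 9 − 4 − 5 = 0; torsion from ∂_2 factors > 1: none. So H_1 ≅ 0.
H_2: b_2 = 6 − 5 − 0 = 1; torsion from ∂_3 factors > 1: none. So H_2 ≅ Z.

H_0 ≅ Z,  H_1 = 0,  H_2 ≅ Z.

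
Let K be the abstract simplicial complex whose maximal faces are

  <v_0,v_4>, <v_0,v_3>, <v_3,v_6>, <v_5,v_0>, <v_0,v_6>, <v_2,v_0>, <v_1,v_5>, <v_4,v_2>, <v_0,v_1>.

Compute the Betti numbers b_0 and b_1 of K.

Take the total order v_0 < v_1 < v_2 < v_3 < v_4 < v_5 < v_6 on the vertex set. Then K (dimension 1) consists of the simplices:

  0-simplices (7): [v_0], [v_1], [v_2], [v_3], [v_4], [v_5], [v_6]
  1-simplices (9): [v_0,v_1], [v_0,v_2], [v_0,v_3], [v_0,v_4], [v_0,v_5], [v_0,v_6], [v_1,v_5], [v_2,v_4], [v_3,v_6]

so the chain groups are C_0 ≅ Z^7, C_1 ≅ Z^9.

Boundary ∂_1: C_1 → C_0 is given by ∂[p,q] = [q] − [p].
The resulting 7×9 matrix has rank 6, and its Smith normal form has invariant factors (1,1,1,1,1,1).

Now H_k = ker ∂_k / im ∂_{k+1}, so:

  H_0: rank C_0 − rank ∂_1 = 7 − 6 = 1, and the invariant factors of ∂_1 are all 1, so H_0 ≅ Z.
  H_1: rank ker ∂_1 − rank ∂_2 = (9 − 6) − 0 = 3, and there is no ∂_2, so H_1 ≅ Z^3.

Hence the Betti numbers are b_0 = 1, b_1 = 3.

b_0 = 1, b_1 = 3.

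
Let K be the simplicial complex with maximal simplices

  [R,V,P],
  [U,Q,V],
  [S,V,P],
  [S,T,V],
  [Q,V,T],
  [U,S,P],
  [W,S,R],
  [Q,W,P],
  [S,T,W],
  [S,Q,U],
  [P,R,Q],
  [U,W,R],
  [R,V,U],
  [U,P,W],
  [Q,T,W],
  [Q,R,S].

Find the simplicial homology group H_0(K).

Take the total order P < Q < R < S < T < U < V < W on the vertex set. Then K (dimension 2) consists of the simplices:

  0-simplices (8): P, Q, R, S, T, U, V, W
  1-simplices (24): PQ, PR, PS, PU, PV, PW, QR, QS, QT, QU, QV, QW, RS, RU, RV, RW, ST, SU, SV, SW, TV, TW, UV, UW
  2-simplices (16): PQR, PQW, PRV, PSU, PSV, PUW, QRS, QSU, QTV, QTW, QUV, RSW, RUV, RUW, STV, STW

so the chain groups are C_0 ≅ Z^8, C_1 ≅ Z^24, C_2 ≅ Z^16.

Boundary ∂_1: C_1 → C_0 is given by ∂[p,q] = [q] − [p]. For instance
  ∂PR = R − P.
As a 8×24 matrix over Z this has rank 7, with invariant factors (1,1,1,1,1,1,1).

∂_2: C_2 → C_1 sends each 2-simplex [p,q,r] to [q,r] − [p,r] + [p,q]. For instance
  ∂RUW = UW − RW + RU,
  ∂QTW = TW − QW + QT.
The 24×16 boundary matrix has rank 15 and Smith normal form diag(1,1,1,1,1,1,1,1,1,1,1,1,1,1,1).

Computing H_k = (kernel of ∂_k) / (image of ∂_{k+1}):

  H_0: rank C_0 − rank ∂_1 = 8 − 7 = 1, and the invariant factors of ∂_1 are all 1, so H_0 = Z.

H_0 = Z.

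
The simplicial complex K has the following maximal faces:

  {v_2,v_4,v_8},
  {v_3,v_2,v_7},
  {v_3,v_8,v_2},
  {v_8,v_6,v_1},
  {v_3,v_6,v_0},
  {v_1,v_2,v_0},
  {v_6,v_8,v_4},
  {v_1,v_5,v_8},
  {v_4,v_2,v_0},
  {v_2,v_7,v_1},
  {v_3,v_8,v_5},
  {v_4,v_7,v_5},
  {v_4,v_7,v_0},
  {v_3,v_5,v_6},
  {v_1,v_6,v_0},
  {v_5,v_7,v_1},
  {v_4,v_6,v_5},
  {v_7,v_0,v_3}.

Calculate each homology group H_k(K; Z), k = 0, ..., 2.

We work with the vertex ordering v_0 < v_1 < v_2 < v_3 < v_4 < v_5 < v_6 < v_7 < v_8. The simplices of K, each written with vertices in increasing order, are:

  0-simplices (9): [v_0], [v_1], [v_2], [v_3], [v_4], [v_5], [v_6], [v_7], [v_8]
  1-simplices (27): (27 of them)
  2-simplices (18): (18 of them)

Hence C_0 ≅ Z^9, C_1 ≅ Z^27, C_2 ≅ Z^18.

∂_1: C_1 → C_0 is given by ∂[p,q] = [q] − [p].
The resulting 9×27 matrix has rank 8, and its Smith normal form has invariant factors (1,1,1,1,1,1,1,1).

∂_2: C_2 → C_1 sends each 2-simplex [p,q,r] to [q,r] − [p,r] + [p,q]. For instance
  ∂[v_0,v_2,v_4] = [v_2,v_4] − [v_0,v_4] + [v_0,v_2],
  ∂[v_0,v_1,v_2] = [v_1,v_2] − [v_0,v_2] + [v_0,v_1].
The 27×18 boundary matrix has rank 18 and Smith normal form diag(1,1,1,1,1,1,1,1,1,1,1,1,1,1,1,1,1,2).

From H_k ≅ ker(∂_k) / im(∂_{k+1}) we obtain:

  H_0: rank C_0 − rank ∂_1 = 9 − 8 = 1, and the invariant factors of ∂_1 are all 1, so H_0 ≅ Z.
  H_1: rank ker ∂_1 − rank ∂_2 = (27 − 8) − 18 = 1, and ∂_2 has invariant factor 2 > 1, so H_1 ≅ Z ⊕ Z/2Z.
  H_2: rank ker ∂_2 − rank ∂_3 = (18 − 18) − 0 = 0, and there is no ∂_3, so H_2 ≅ 0.

H_0 = Z,  H_1 = Z ⊕ Z/2Z,  H_2 = 0.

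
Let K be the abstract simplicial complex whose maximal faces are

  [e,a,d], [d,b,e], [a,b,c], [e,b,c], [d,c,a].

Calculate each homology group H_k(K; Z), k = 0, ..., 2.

H_0 ≅ Z,  H_1 ≅ Z,  H_2 = 0.

K has 5 vertices, 10 edges, 5 triangles.
rank ∂_0 = 0, rank ∂_1 = 4 ⇒ b_0 = 5 − 0 − 4 = 1; all invariant factors of ∂_1 are 1 so no torsion. So H_0 = Z.
rank ∂_1 = 4, rank ∂_2 = 5 ⇒ b_1 = 10 − 4 − 5 = 1; all invariant factors of ∂_2 are 1 so no torsion. So H_1 = Z.
rank ∂_2 = 5, rank ∂_3 = 0 ⇒ b_2 = 5 − 5 − 0 = 0. So H_2 = 0.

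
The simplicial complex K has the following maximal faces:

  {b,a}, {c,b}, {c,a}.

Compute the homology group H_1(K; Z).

H_1 ≅ Z.

Order the vertices as a < b < c. Listing each simplex with vertices in this order, K has dimension 1 with simplices:

  0-simplices (3): a, b, c
  1-simplices (3): ab, ac, bc

giving chain groups C_0 ≅ Z^3, C_1 ≅ Z^3.

Boundary ∂_1: C_1 → C_0 is given by ∂[p,q] = [q] − [p]. For instance
  ∂ac = c − a.
This gives a 3×3 integer matrix of rank 2; reducing to Smith normal form yields diagonal entries (1,1).

Computing H_k = (kernel of ∂_k) / (image of ∂_{k+1}):

  H_1: rank ker ∂_1 − rank ∂_2 = (3 − 2) − 0 = 1, and there is no ∂_2, so H_1 ≅ Z.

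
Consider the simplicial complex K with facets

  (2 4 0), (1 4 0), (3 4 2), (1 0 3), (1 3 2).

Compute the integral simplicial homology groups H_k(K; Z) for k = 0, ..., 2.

Order the vertices as 0 < 1 < 2 < 3 < 4. Listing each simplex with vertices in this order, K has dimension 2 with simplices:

  0-simplices (5): [0], [1], [2], [3], [4]
  1-simplices (10): [0,1], [0,2], [0,3], [0,4], [1,2], [1,3], [1,4], [2,3], [2,4], [3,4]
  2-simplices (5): [0,1,3], [0,1,4], [0,2,4], [1,2,3], [2,3,4]

Hence C_0 ≅ Z^5, C_1 ≅ Z^10, C_2 ≅ Z^5.

∂_1: C_1 → C_0 is given by ∂[p,q] = [q] − [p]. For instance
  ∂[1,3] = [3] − [1].
This gives a 5×10 integer matrix of rank 4; reducing to Smith normal form yields diagonal entries (1,1,1,1).

Boundary ∂_2: C_2 → C_1 maps a triangle to the signed sum of its edges. For instance
  ∂[2,3,4] = [3,4] − [2,4] + [2,3],
  ∂[0,2,4] = [2,4] − [0,4] + [0,2].
The 10×5 boundary matrix has rank 5 and Smith normal form diag(1,1,1,1,1).

From H_k ≅ ker(∂_k) / im(∂_{k+1}) we obtain:

  H_0: rank C_0 − rank ∂_1 = 5 − 4 = 1, and the invariant factors of ∂_1 are all 1, so H_0 = Z.
  H_1: rank ker ∂_1 − rank ∂_2 = (10 − 4) − 5 = 1, and the invariant factors of ∂_2 are all 1, so H_1 = Z.
  H_2: rank ker ∂_2 − rank ∂_3 = (5 − 5) − 0 = 0, and there is no ∂_3, so H_2 = 0.

As a check, the Euler characteristic is 5 − 10 + 5 = 0, which agrees with 1 − 1 + 0 = 0.

H_0 = Z,  H_1 = Z,  H_2 = 0.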